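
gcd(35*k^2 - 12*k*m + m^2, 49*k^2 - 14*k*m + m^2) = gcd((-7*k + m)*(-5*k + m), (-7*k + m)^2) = 7*k - m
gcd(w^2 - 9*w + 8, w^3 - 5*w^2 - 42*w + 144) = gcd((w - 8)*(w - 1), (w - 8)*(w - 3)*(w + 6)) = w - 8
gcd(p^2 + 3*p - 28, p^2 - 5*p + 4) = p - 4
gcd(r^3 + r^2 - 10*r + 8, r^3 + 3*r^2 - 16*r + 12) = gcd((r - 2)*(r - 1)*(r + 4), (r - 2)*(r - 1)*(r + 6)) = r^2 - 3*r + 2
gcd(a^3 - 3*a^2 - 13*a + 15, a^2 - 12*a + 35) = a - 5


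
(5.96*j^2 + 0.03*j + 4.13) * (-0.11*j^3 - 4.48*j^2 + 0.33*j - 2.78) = -0.6556*j^5 - 26.7041*j^4 + 1.3781*j^3 - 35.0613*j^2 + 1.2795*j - 11.4814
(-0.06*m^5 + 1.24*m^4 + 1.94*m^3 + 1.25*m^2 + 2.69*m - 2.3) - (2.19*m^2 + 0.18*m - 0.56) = -0.06*m^5 + 1.24*m^4 + 1.94*m^3 - 0.94*m^2 + 2.51*m - 1.74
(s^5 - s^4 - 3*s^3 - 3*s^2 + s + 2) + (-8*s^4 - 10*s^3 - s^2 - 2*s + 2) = s^5 - 9*s^4 - 13*s^3 - 4*s^2 - s + 4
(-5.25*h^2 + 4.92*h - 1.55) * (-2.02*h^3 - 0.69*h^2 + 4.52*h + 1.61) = 10.605*h^5 - 6.3159*h^4 - 23.9938*h^3 + 14.8554*h^2 + 0.915200000000001*h - 2.4955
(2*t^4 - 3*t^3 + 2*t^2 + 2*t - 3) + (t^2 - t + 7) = 2*t^4 - 3*t^3 + 3*t^2 + t + 4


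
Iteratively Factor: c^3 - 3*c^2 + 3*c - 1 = (c - 1)*(c^2 - 2*c + 1) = (c - 1)^2*(c - 1)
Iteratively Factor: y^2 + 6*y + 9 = (y + 3)*(y + 3)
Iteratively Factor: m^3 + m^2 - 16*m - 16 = (m - 4)*(m^2 + 5*m + 4) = (m - 4)*(m + 1)*(m + 4)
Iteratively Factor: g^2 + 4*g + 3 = (g + 1)*(g + 3)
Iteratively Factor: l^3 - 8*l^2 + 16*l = (l)*(l^2 - 8*l + 16) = l*(l - 4)*(l - 4)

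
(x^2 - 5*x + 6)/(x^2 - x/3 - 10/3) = 3*(x - 3)/(3*x + 5)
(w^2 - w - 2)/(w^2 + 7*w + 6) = (w - 2)/(w + 6)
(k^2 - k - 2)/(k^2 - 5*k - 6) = (k - 2)/(k - 6)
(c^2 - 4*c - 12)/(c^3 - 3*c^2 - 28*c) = (-c^2 + 4*c + 12)/(c*(-c^2 + 3*c + 28))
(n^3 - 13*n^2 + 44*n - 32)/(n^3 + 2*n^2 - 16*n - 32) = (n^2 - 9*n + 8)/(n^2 + 6*n + 8)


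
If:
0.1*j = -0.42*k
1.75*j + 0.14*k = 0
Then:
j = 0.00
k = 0.00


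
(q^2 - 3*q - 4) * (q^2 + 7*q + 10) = q^4 + 4*q^3 - 15*q^2 - 58*q - 40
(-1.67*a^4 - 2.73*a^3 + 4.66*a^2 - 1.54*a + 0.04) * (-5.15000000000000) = 8.6005*a^4 + 14.0595*a^3 - 23.999*a^2 + 7.931*a - 0.206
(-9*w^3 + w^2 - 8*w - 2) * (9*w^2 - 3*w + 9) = -81*w^5 + 36*w^4 - 156*w^3 + 15*w^2 - 66*w - 18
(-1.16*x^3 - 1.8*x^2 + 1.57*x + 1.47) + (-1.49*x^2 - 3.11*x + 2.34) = -1.16*x^3 - 3.29*x^2 - 1.54*x + 3.81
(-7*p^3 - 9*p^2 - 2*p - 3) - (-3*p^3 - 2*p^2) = -4*p^3 - 7*p^2 - 2*p - 3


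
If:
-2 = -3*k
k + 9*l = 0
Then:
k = 2/3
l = -2/27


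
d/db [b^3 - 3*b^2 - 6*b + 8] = 3*b^2 - 6*b - 6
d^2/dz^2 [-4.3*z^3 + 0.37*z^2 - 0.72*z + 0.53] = 0.74 - 25.8*z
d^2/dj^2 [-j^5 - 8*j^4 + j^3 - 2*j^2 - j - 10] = -20*j^3 - 96*j^2 + 6*j - 4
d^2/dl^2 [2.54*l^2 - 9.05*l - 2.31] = 5.08000000000000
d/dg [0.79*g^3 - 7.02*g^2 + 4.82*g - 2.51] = 2.37*g^2 - 14.04*g + 4.82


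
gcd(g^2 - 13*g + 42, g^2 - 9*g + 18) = g - 6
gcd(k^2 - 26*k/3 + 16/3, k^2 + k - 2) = 1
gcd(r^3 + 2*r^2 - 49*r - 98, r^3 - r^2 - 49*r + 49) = r^2 - 49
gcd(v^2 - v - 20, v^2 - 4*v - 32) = v + 4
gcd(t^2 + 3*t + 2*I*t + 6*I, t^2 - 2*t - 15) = t + 3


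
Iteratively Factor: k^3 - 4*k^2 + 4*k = (k - 2)*(k^2 - 2*k) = k*(k - 2)*(k - 2)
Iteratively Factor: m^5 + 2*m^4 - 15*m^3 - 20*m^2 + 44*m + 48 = (m + 4)*(m^4 - 2*m^3 - 7*m^2 + 8*m + 12) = (m + 1)*(m + 4)*(m^3 - 3*m^2 - 4*m + 12) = (m - 2)*(m + 1)*(m + 4)*(m^2 - m - 6) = (m - 2)*(m + 1)*(m + 2)*(m + 4)*(m - 3)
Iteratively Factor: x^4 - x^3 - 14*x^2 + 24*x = (x + 4)*(x^3 - 5*x^2 + 6*x) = x*(x + 4)*(x^2 - 5*x + 6) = x*(x - 2)*(x + 4)*(x - 3)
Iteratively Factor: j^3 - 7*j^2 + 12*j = (j - 4)*(j^2 - 3*j) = j*(j - 4)*(j - 3)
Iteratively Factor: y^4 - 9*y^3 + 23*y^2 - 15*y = (y - 1)*(y^3 - 8*y^2 + 15*y) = (y - 3)*(y - 1)*(y^2 - 5*y) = (y - 5)*(y - 3)*(y - 1)*(y)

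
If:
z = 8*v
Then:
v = z/8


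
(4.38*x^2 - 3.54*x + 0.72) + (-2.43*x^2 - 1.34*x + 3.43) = 1.95*x^2 - 4.88*x + 4.15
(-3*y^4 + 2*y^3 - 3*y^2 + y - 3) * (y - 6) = -3*y^5 + 20*y^4 - 15*y^3 + 19*y^2 - 9*y + 18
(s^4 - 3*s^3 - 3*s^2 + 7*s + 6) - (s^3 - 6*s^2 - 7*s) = s^4 - 4*s^3 + 3*s^2 + 14*s + 6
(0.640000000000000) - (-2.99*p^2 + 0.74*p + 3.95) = 2.99*p^2 - 0.74*p - 3.31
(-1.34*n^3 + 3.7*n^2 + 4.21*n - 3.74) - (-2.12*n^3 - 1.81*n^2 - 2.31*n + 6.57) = 0.78*n^3 + 5.51*n^2 + 6.52*n - 10.31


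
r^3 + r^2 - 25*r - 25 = (r - 5)*(r + 1)*(r + 5)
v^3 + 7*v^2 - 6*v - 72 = (v - 3)*(v + 4)*(v + 6)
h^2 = h^2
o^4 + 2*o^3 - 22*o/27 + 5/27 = (o - 1/3)^2*(o + 1)*(o + 5/3)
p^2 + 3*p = p*(p + 3)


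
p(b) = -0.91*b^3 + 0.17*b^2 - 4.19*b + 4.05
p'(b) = -2.73*b^2 + 0.34*b - 4.19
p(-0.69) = 7.32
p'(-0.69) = -5.72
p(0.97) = -0.68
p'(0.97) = -6.43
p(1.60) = -5.95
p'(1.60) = -10.63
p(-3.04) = 43.92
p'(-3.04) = -30.45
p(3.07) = -33.54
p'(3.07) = -28.88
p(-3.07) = 44.85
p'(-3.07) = -30.96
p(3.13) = -35.30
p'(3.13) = -29.87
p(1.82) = -8.50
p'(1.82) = -12.61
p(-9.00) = 718.92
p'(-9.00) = -228.38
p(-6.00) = 231.87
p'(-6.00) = -104.51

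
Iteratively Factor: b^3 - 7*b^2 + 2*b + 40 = (b - 5)*(b^2 - 2*b - 8) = (b - 5)*(b + 2)*(b - 4)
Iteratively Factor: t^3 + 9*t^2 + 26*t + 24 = (t + 3)*(t^2 + 6*t + 8) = (t + 2)*(t + 3)*(t + 4)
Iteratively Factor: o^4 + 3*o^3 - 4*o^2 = (o)*(o^3 + 3*o^2 - 4*o) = o*(o + 4)*(o^2 - o) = o^2*(o + 4)*(o - 1)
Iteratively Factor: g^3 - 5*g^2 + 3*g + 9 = (g - 3)*(g^2 - 2*g - 3) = (g - 3)^2*(g + 1)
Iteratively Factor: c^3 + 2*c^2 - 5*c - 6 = (c - 2)*(c^2 + 4*c + 3) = (c - 2)*(c + 1)*(c + 3)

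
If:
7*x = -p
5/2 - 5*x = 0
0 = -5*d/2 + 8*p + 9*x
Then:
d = -47/5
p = -7/2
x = 1/2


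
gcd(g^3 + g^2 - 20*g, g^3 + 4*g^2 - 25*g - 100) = g + 5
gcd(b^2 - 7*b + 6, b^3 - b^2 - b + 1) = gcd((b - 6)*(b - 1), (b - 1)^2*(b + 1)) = b - 1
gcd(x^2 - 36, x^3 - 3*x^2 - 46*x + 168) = x - 6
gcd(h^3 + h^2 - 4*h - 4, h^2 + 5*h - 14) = h - 2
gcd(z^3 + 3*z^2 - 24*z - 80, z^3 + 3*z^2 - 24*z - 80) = z^3 + 3*z^2 - 24*z - 80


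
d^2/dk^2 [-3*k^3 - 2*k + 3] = -18*k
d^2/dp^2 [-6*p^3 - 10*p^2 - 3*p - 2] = -36*p - 20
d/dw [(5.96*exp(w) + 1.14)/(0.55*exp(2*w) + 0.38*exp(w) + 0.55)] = (-3.278*exp(2*w) - 1.254*exp(w) + 2.8448)*exp(w)/(0.3025*exp(4*w) + 0.418*exp(3*w) + 0.7494*exp(2*w) + 0.418*exp(w) + 0.3025)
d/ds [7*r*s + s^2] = 7*r + 2*s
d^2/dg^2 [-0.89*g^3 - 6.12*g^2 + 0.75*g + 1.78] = -5.34*g - 12.24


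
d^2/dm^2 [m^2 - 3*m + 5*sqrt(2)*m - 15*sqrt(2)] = 2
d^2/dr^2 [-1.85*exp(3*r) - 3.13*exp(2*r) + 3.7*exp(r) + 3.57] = (-16.65*exp(2*r) - 12.52*exp(r) + 3.7)*exp(r)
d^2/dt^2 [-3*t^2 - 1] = -6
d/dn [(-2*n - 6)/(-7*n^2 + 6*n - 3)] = 14*(-n^2 - 6*n + 3)/(49*n^4 - 84*n^3 + 78*n^2 - 36*n + 9)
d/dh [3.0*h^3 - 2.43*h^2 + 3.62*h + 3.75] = 9.0*h^2 - 4.86*h + 3.62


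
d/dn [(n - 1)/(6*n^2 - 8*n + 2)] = -3/(18*n^2 - 12*n + 2)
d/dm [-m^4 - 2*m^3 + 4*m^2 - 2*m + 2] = -4*m^3 - 6*m^2 + 8*m - 2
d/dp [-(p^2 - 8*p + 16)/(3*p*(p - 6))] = 2*(-p^2 + 16*p - 48)/(3*p^2*(p^2 - 12*p + 36))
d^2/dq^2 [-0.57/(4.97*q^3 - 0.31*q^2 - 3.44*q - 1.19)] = ((16.9974*q - 0.3534)*(-4.97*q^3 + 0.31*q^2 + 3.44*q + 1.19) + 0.57*(-29.82*q^2 + 1.24*q + 6.88)*(-14.91*q^2 + 0.62*q + 3.44))/(-4.97*q^3 + 0.31*q^2 + 3.44*q + 1.19)^3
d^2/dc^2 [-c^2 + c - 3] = -2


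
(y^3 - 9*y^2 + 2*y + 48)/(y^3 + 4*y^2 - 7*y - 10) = (y^3 - 9*y^2 + 2*y + 48)/(y^3 + 4*y^2 - 7*y - 10)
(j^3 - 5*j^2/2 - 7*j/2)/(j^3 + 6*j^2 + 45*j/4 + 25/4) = 2*j*(2*j - 7)/(4*j^2 + 20*j + 25)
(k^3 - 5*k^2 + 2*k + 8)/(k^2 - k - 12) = (k^2 - k - 2)/(k + 3)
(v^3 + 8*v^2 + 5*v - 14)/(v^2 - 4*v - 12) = (v^2 + 6*v - 7)/(v - 6)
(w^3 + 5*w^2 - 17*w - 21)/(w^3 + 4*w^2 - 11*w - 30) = (w^2 + 8*w + 7)/(w^2 + 7*w + 10)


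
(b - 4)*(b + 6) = b^2 + 2*b - 24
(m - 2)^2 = m^2 - 4*m + 4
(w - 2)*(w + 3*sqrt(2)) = w^2 - 2*w + 3*sqrt(2)*w - 6*sqrt(2)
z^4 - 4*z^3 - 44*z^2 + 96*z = z*(z - 8)*(z - 2)*(z + 6)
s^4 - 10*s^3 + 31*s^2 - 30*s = s*(s - 5)*(s - 3)*(s - 2)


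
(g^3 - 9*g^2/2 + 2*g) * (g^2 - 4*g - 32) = g^5 - 17*g^4/2 - 12*g^3 + 136*g^2 - 64*g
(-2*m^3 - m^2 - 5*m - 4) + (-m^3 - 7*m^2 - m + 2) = -3*m^3 - 8*m^2 - 6*m - 2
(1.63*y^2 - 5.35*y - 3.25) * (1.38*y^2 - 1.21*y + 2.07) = 2.2494*y^4 - 9.3553*y^3 + 5.3626*y^2 - 7.142*y - 6.7275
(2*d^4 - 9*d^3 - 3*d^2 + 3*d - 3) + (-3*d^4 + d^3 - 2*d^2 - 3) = -d^4 - 8*d^3 - 5*d^2 + 3*d - 6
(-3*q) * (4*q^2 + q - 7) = -12*q^3 - 3*q^2 + 21*q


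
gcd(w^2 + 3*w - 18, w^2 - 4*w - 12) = 1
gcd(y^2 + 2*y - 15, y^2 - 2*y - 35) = y + 5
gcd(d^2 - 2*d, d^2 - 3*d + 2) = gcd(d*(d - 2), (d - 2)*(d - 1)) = d - 2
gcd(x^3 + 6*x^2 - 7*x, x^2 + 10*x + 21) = x + 7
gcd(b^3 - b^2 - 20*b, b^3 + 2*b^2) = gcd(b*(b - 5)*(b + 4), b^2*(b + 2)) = b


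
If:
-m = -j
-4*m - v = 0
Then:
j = -v/4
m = -v/4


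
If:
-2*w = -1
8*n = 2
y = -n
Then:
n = 1/4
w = 1/2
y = -1/4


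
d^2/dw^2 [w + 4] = 0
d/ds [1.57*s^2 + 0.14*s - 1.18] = 3.14*s + 0.14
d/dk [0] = 0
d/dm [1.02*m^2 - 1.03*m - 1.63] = 2.04*m - 1.03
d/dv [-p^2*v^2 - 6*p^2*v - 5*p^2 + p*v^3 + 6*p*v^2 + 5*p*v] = p*(-2*p*v - 6*p + 3*v^2 + 12*v + 5)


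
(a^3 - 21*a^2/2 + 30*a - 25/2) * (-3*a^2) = -3*a^5 + 63*a^4/2 - 90*a^3 + 75*a^2/2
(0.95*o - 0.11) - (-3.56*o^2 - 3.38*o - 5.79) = 3.56*o^2 + 4.33*o + 5.68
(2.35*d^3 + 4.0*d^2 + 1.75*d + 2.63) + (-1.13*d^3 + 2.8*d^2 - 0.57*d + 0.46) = 1.22*d^3 + 6.8*d^2 + 1.18*d + 3.09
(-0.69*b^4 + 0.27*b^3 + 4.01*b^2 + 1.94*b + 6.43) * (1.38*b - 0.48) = -0.9522*b^5 + 0.7038*b^4 + 5.4042*b^3 + 0.7524*b^2 + 7.9422*b - 3.0864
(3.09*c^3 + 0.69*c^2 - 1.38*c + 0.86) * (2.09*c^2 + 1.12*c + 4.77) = 6.4581*c^5 + 4.9029*c^4 + 12.6279*c^3 + 3.5431*c^2 - 5.6194*c + 4.1022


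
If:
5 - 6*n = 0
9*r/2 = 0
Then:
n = 5/6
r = 0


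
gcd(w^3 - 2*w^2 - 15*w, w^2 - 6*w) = w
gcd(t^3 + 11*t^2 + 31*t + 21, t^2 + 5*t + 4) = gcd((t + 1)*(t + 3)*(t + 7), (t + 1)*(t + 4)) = t + 1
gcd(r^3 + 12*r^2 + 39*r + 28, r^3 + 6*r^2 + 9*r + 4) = r^2 + 5*r + 4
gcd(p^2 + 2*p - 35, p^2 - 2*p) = 1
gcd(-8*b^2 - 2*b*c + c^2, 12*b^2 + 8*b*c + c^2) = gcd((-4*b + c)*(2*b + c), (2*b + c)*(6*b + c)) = 2*b + c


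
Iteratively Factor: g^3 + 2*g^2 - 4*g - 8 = (g - 2)*(g^2 + 4*g + 4) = (g - 2)*(g + 2)*(g + 2)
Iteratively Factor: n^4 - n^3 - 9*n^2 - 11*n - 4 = (n + 1)*(n^3 - 2*n^2 - 7*n - 4) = (n - 4)*(n + 1)*(n^2 + 2*n + 1) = (n - 4)*(n + 1)^2*(n + 1)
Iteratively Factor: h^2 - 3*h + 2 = (h - 1)*(h - 2)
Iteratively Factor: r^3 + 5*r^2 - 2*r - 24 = (r - 2)*(r^2 + 7*r + 12) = (r - 2)*(r + 3)*(r + 4)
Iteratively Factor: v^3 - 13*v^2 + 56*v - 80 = (v - 4)*(v^2 - 9*v + 20) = (v - 4)^2*(v - 5)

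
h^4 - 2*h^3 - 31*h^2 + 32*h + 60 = (h - 6)*(h - 2)*(h + 1)*(h + 5)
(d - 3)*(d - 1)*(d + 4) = d^3 - 13*d + 12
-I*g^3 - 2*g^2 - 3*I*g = g*(g - 3*I)*(-I*g + 1)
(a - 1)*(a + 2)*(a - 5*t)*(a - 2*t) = a^4 - 7*a^3*t + a^3 + 10*a^2*t^2 - 7*a^2*t - 2*a^2 + 10*a*t^2 + 14*a*t - 20*t^2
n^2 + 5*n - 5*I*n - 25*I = (n + 5)*(n - 5*I)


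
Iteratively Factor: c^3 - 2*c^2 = (c)*(c^2 - 2*c) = c^2*(c - 2)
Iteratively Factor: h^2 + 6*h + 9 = (h + 3)*(h + 3)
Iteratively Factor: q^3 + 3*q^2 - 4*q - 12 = (q - 2)*(q^2 + 5*q + 6) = (q - 2)*(q + 2)*(q + 3)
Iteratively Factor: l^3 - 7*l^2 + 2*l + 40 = (l - 4)*(l^2 - 3*l - 10) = (l - 4)*(l + 2)*(l - 5)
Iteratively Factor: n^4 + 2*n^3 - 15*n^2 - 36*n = (n + 3)*(n^3 - n^2 - 12*n) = (n + 3)^2*(n^2 - 4*n) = n*(n + 3)^2*(n - 4)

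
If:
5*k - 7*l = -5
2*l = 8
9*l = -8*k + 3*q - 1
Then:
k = 23/5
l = 4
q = 123/5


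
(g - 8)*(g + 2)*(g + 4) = g^3 - 2*g^2 - 40*g - 64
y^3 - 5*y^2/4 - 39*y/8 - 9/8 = (y - 3)*(y + 1/4)*(y + 3/2)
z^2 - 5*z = z*(z - 5)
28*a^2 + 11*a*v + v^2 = (4*a + v)*(7*a + v)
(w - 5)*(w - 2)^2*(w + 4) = w^4 - 5*w^3 - 12*w^2 + 76*w - 80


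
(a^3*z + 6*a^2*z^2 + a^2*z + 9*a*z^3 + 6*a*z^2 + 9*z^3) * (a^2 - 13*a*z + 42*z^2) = a^5*z - 7*a^4*z^2 + a^4*z - 27*a^3*z^3 - 7*a^3*z^2 + 135*a^2*z^4 - 27*a^2*z^3 + 378*a*z^5 + 135*a*z^4 + 378*z^5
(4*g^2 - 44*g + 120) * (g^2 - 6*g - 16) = 4*g^4 - 68*g^3 + 320*g^2 - 16*g - 1920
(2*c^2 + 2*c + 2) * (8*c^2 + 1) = 16*c^4 + 16*c^3 + 18*c^2 + 2*c + 2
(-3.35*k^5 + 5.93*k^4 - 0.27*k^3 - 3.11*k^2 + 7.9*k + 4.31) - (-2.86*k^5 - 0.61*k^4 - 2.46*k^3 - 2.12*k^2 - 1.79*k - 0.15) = -0.49*k^5 + 6.54*k^4 + 2.19*k^3 - 0.99*k^2 + 9.69*k + 4.46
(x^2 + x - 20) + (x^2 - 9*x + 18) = 2*x^2 - 8*x - 2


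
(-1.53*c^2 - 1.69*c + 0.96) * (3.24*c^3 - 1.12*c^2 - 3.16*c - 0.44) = -4.9572*c^5 - 3.762*c^4 + 9.838*c^3 + 4.9384*c^2 - 2.29*c - 0.4224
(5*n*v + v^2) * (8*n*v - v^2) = 40*n^2*v^2 + 3*n*v^3 - v^4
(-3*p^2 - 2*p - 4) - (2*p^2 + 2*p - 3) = -5*p^2 - 4*p - 1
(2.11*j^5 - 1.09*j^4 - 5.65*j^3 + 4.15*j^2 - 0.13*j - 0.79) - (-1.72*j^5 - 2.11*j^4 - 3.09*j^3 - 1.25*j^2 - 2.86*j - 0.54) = 3.83*j^5 + 1.02*j^4 - 2.56*j^3 + 5.4*j^2 + 2.73*j - 0.25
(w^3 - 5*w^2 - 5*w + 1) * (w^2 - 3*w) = w^5 - 8*w^4 + 10*w^3 + 16*w^2 - 3*w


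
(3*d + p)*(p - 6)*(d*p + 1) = 3*d^2*p^2 - 18*d^2*p + d*p^3 - 6*d*p^2 + 3*d*p - 18*d + p^2 - 6*p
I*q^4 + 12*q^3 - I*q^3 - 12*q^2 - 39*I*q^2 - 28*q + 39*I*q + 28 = (q - 1)*(q - 7*I)*(q - 4*I)*(I*q + 1)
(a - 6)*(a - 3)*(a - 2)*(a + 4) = a^4 - 7*a^3 - 8*a^2 + 108*a - 144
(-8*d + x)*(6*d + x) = -48*d^2 - 2*d*x + x^2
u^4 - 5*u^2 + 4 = (u - 2)*(u - 1)*(u + 1)*(u + 2)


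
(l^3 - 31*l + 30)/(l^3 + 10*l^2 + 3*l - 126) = (l^2 - 6*l + 5)/(l^2 + 4*l - 21)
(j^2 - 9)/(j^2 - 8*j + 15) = (j + 3)/(j - 5)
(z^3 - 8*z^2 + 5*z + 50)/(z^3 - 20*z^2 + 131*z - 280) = (z^2 - 3*z - 10)/(z^2 - 15*z + 56)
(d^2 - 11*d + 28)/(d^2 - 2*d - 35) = (d - 4)/(d + 5)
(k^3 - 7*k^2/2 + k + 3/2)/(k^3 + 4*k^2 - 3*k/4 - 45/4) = 2*(2*k^3 - 7*k^2 + 2*k + 3)/(4*k^3 + 16*k^2 - 3*k - 45)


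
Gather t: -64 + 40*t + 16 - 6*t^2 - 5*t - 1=-6*t^2 + 35*t - 49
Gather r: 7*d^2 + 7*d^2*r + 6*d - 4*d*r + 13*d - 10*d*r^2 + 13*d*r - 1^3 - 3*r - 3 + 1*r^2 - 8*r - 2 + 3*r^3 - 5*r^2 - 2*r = 7*d^2 + 19*d + 3*r^3 + r^2*(-10*d - 4) + r*(7*d^2 + 9*d - 13) - 6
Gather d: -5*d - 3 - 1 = -5*d - 4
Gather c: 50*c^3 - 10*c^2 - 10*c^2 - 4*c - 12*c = 50*c^3 - 20*c^2 - 16*c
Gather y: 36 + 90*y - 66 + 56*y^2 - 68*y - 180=56*y^2 + 22*y - 210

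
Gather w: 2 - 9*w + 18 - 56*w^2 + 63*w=-56*w^2 + 54*w + 20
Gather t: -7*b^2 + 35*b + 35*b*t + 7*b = -7*b^2 + 35*b*t + 42*b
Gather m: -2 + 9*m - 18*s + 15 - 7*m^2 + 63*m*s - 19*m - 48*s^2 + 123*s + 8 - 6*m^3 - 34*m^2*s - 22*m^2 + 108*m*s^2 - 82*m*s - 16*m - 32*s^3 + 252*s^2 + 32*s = -6*m^3 + m^2*(-34*s - 29) + m*(108*s^2 - 19*s - 26) - 32*s^3 + 204*s^2 + 137*s + 21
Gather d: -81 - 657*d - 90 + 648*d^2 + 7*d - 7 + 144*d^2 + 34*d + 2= 792*d^2 - 616*d - 176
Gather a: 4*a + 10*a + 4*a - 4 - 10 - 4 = 18*a - 18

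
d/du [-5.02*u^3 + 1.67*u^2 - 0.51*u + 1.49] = -15.06*u^2 + 3.34*u - 0.51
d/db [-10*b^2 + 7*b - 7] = 7 - 20*b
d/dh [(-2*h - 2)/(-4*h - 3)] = -2/(4*h + 3)^2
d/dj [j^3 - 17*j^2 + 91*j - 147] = 3*j^2 - 34*j + 91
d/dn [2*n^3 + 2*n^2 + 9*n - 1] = 6*n^2 + 4*n + 9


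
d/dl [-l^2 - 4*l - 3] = -2*l - 4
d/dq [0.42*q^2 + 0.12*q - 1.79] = 0.84*q + 0.12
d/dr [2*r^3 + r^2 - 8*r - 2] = 6*r^2 + 2*r - 8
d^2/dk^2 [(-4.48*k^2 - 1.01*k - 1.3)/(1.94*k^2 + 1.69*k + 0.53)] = (21.773784*k^3 - 1.718064*k^2 - 19.342188*k - 5.46009)/(7.301384*k^6 + 19.081452*k^5 + 22.606626*k^4 + 15.252757*k^3 + 6.176037*k^2 + 1.424163*k + 0.148877)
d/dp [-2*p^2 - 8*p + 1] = -4*p - 8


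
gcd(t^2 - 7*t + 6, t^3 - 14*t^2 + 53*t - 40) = t - 1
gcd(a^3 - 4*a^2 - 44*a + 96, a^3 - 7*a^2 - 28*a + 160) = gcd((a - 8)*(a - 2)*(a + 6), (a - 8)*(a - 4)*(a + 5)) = a - 8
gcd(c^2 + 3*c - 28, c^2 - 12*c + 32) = c - 4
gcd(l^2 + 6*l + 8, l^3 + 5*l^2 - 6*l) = 1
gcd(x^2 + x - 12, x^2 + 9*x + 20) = x + 4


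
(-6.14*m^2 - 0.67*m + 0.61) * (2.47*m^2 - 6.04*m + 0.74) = -15.1658*m^4 + 35.4307*m^3 + 1.0099*m^2 - 4.1802*m + 0.4514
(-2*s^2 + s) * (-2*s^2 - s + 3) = 4*s^4 - 7*s^2 + 3*s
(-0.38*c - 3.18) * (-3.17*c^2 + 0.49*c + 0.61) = 1.2046*c^3 + 9.8944*c^2 - 1.79*c - 1.9398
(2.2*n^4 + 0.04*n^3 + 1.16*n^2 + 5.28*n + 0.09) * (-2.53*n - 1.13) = -5.566*n^5 - 2.5872*n^4 - 2.98*n^3 - 14.6692*n^2 - 6.1941*n - 0.1017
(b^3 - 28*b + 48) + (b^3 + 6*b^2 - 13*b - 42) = 2*b^3 + 6*b^2 - 41*b + 6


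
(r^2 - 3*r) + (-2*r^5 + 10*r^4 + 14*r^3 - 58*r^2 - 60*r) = -2*r^5 + 10*r^4 + 14*r^3 - 57*r^2 - 63*r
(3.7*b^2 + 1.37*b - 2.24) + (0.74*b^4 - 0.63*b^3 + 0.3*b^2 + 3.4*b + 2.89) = 0.74*b^4 - 0.63*b^3 + 4.0*b^2 + 4.77*b + 0.65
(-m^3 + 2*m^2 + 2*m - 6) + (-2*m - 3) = -m^3 + 2*m^2 - 9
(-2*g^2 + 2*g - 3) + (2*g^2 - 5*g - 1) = -3*g - 4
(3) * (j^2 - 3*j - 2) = 3*j^2 - 9*j - 6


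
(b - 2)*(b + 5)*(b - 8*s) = b^3 - 8*b^2*s + 3*b^2 - 24*b*s - 10*b + 80*s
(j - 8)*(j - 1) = j^2 - 9*j + 8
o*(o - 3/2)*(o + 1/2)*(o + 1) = o^4 - 7*o^2/4 - 3*o/4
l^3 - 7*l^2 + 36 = (l - 6)*(l - 3)*(l + 2)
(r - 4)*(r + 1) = r^2 - 3*r - 4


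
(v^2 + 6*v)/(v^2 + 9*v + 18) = v/(v + 3)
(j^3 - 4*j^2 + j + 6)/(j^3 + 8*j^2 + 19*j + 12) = (j^2 - 5*j + 6)/(j^2 + 7*j + 12)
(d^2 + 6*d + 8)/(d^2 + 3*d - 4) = (d + 2)/(d - 1)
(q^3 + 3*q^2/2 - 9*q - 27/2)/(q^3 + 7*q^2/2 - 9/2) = (q - 3)/(q - 1)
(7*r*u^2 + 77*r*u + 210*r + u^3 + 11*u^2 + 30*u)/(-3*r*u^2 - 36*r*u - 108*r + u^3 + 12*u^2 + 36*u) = (-7*r*u - 35*r - u^2 - 5*u)/(3*r*u + 18*r - u^2 - 6*u)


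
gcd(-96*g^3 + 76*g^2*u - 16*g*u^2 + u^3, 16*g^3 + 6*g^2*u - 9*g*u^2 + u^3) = 16*g^2 - 10*g*u + u^2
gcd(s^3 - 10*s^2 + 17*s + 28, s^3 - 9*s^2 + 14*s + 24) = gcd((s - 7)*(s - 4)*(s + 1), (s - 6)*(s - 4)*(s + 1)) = s^2 - 3*s - 4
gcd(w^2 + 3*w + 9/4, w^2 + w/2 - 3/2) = w + 3/2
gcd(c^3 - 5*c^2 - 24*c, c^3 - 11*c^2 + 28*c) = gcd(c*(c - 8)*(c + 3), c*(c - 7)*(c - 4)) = c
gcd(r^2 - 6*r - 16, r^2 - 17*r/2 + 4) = r - 8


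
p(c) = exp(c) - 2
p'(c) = exp(c)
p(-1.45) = -1.77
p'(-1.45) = 0.23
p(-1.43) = -1.76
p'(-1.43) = 0.24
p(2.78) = 14.12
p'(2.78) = 16.12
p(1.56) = 2.76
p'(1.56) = 4.76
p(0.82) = 0.27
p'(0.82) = 2.27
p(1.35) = 1.86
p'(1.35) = 3.86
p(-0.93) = -1.61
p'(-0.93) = 0.39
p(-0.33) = -1.28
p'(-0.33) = 0.72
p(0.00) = -1.00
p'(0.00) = 1.00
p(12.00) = 162752.79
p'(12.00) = 162754.79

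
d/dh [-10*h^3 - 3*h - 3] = -30*h^2 - 3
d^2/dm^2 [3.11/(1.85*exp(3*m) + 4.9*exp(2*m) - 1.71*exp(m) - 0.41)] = ((-51.7815*exp(2*m) - 60.956*exp(m) + 5.3181)*(1.85*exp(3*m) + 4.9*exp(2*m) - 1.71*exp(m) - 0.41) + 3.11*(5.55*exp(2*m) + 9.8*exp(m) - 1.71)*(11.1*exp(2*m) + 19.6*exp(m) - 3.42)*exp(m))*exp(m)/(1.85*exp(3*m) + 4.9*exp(2*m) - 1.71*exp(m) - 0.41)^3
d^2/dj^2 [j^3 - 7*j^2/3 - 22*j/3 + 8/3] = 6*j - 14/3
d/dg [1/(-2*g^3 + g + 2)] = (6*g^2 - 1)/(-2*g^3 + g + 2)^2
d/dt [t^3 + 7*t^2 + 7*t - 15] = 3*t^2 + 14*t + 7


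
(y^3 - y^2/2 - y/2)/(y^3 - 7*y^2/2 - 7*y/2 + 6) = y*(2*y + 1)/(2*y^2 - 5*y - 12)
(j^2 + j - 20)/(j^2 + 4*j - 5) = (j - 4)/(j - 1)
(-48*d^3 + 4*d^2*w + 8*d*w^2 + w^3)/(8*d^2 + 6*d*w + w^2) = (-12*d^2 + 4*d*w + w^2)/(2*d + w)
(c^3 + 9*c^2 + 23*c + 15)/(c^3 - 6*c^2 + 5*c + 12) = (c^2 + 8*c + 15)/(c^2 - 7*c + 12)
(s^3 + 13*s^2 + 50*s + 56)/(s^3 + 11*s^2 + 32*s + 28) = (s + 4)/(s + 2)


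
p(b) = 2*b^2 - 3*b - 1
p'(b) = 4*b - 3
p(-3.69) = 37.30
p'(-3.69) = -17.76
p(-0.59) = 1.47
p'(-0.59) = -5.36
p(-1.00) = 4.00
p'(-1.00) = -7.00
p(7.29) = 83.42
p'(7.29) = 26.16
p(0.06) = -1.17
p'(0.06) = -2.76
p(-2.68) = 21.40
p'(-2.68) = -13.72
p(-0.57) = 1.36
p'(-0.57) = -5.28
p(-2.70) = 21.68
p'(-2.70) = -13.80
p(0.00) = -1.00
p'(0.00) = -3.00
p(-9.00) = 188.00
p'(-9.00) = -39.00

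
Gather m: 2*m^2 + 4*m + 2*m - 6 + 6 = 2*m^2 + 6*m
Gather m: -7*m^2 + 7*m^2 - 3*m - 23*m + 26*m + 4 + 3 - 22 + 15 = 0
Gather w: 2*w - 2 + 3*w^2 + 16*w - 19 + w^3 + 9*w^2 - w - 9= w^3 + 12*w^2 + 17*w - 30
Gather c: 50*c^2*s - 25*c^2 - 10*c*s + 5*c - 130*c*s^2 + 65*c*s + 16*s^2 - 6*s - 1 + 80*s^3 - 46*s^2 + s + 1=c^2*(50*s - 25) + c*(-130*s^2 + 55*s + 5) + 80*s^3 - 30*s^2 - 5*s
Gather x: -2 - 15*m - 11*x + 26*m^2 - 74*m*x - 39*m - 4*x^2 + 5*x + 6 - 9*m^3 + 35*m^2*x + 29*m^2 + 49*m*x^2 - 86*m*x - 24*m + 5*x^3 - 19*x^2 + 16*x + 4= -9*m^3 + 55*m^2 - 78*m + 5*x^3 + x^2*(49*m - 23) + x*(35*m^2 - 160*m + 10) + 8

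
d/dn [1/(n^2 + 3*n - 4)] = (-2*n - 3)/(n^2 + 3*n - 4)^2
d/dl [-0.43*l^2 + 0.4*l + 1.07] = 0.4 - 0.86*l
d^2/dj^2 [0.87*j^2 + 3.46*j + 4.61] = 1.74000000000000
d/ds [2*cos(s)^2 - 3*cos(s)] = (3 - 4*cos(s))*sin(s)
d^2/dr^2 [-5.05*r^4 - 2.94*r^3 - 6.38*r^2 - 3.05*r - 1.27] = -60.6*r^2 - 17.64*r - 12.76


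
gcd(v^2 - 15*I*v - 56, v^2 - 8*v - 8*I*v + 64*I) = v - 8*I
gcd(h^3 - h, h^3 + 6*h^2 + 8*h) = h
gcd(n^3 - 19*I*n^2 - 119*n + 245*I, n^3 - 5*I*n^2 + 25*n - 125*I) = n - 5*I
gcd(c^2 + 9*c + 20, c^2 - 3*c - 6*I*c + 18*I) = 1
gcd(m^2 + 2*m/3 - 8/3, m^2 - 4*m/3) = m - 4/3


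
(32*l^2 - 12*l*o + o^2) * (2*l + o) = 64*l^3 + 8*l^2*o - 10*l*o^2 + o^3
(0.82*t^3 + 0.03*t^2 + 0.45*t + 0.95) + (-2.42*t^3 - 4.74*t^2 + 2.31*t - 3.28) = -1.6*t^3 - 4.71*t^2 + 2.76*t - 2.33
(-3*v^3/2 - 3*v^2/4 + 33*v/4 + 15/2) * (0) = 0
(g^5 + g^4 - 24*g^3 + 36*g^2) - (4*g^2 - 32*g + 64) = g^5 + g^4 - 24*g^3 + 32*g^2 + 32*g - 64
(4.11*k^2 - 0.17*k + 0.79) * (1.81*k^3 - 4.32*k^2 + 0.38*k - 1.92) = 7.4391*k^5 - 18.0629*k^4 + 3.7261*k^3 - 11.3686*k^2 + 0.6266*k - 1.5168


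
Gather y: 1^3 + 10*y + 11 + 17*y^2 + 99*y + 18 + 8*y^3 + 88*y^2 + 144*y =8*y^3 + 105*y^2 + 253*y + 30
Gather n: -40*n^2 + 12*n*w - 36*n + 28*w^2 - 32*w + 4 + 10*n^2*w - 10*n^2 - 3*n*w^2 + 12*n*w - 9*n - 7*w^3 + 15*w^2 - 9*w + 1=n^2*(10*w - 50) + n*(-3*w^2 + 24*w - 45) - 7*w^3 + 43*w^2 - 41*w + 5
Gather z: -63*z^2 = -63*z^2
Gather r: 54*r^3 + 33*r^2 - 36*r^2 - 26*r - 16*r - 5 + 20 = 54*r^3 - 3*r^2 - 42*r + 15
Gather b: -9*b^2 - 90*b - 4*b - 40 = -9*b^2 - 94*b - 40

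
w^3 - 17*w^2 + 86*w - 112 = (w - 8)*(w - 7)*(w - 2)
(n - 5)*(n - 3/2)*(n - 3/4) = n^3 - 29*n^2/4 + 99*n/8 - 45/8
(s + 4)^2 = s^2 + 8*s + 16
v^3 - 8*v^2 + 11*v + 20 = (v - 5)*(v - 4)*(v + 1)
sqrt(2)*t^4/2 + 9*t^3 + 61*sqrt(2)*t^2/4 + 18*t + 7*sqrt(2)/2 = (t + sqrt(2)/2)*(t + sqrt(2))*(t + 7*sqrt(2))*(sqrt(2)*t/2 + 1/2)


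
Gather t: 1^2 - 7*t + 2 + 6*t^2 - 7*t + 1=6*t^2 - 14*t + 4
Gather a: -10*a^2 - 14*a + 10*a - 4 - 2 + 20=-10*a^2 - 4*a + 14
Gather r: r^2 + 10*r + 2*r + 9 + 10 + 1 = r^2 + 12*r + 20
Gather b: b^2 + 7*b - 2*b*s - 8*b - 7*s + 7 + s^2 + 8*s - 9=b^2 + b*(-2*s - 1) + s^2 + s - 2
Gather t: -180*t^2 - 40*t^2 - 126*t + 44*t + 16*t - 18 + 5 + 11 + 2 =-220*t^2 - 66*t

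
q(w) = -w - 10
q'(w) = -1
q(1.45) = -11.45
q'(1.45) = -1.00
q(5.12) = -15.12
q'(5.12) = -1.00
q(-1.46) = -8.54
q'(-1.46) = -1.00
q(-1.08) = -8.92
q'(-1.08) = -1.00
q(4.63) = -14.63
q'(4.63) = -1.00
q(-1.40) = -8.60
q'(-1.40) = -1.00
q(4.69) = -14.69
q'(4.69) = -1.00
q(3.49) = -13.49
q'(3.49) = -1.00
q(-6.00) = -4.00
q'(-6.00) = -1.00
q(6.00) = -16.00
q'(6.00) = -1.00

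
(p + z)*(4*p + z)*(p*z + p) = 4*p^3*z + 4*p^3 + 5*p^2*z^2 + 5*p^2*z + p*z^3 + p*z^2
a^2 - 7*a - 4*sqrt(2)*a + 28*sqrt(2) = (a - 7)*(a - 4*sqrt(2))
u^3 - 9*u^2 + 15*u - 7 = (u - 7)*(u - 1)^2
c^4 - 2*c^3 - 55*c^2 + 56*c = c*(c - 8)*(c - 1)*(c + 7)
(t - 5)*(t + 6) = t^2 + t - 30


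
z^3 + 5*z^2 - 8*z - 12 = (z - 2)*(z + 1)*(z + 6)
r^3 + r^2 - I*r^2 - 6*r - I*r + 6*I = (r - 2)*(r + 3)*(r - I)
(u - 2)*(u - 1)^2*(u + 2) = u^4 - 2*u^3 - 3*u^2 + 8*u - 4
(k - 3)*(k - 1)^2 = k^3 - 5*k^2 + 7*k - 3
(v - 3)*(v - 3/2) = v^2 - 9*v/2 + 9/2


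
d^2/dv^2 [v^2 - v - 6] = 2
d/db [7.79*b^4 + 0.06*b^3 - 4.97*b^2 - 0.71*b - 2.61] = 31.16*b^3 + 0.18*b^2 - 9.94*b - 0.71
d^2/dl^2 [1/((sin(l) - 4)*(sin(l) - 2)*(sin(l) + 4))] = (-9*sin(l)^6 + 22*sin(l)^5 + 28*sin(l)^4 + 160*sin(l)^3 - 584*sin(l)^2 - 512*sin(l) + 640)/((sin(l) - 4)^3*(sin(l) - 2)^3*(sin(l) + 4)^3)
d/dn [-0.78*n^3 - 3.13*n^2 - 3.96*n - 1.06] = -2.34*n^2 - 6.26*n - 3.96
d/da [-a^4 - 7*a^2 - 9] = -4*a^3 - 14*a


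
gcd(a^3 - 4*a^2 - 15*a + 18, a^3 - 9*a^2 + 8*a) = a - 1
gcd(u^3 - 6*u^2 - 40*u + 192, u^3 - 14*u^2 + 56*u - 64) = u^2 - 12*u + 32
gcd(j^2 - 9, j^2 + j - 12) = j - 3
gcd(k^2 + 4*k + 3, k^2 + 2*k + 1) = k + 1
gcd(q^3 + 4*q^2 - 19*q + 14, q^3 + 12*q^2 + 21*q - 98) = q^2 + 5*q - 14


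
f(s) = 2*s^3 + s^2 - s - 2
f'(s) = 6*s^2 + 2*s - 1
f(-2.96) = -42.15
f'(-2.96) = 45.65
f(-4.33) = -141.29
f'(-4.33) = 102.83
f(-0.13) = -1.86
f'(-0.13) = -1.16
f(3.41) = 85.52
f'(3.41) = 75.59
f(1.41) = 4.18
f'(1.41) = 13.75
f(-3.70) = -85.92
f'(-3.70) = 73.74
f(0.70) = -1.52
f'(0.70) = 3.34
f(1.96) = 14.94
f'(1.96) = 25.97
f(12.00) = 3586.00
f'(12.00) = 887.00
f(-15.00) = -6512.00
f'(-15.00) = 1319.00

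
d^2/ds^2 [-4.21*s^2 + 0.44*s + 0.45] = -8.42000000000000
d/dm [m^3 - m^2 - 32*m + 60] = 3*m^2 - 2*m - 32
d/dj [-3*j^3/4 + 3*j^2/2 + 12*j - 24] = -9*j^2/4 + 3*j + 12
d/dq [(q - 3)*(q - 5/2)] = 2*q - 11/2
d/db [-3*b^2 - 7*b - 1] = -6*b - 7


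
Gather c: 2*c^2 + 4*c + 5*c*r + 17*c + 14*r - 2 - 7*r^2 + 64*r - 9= 2*c^2 + c*(5*r + 21) - 7*r^2 + 78*r - 11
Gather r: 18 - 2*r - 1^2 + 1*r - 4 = 13 - r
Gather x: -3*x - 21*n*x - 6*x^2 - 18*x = -6*x^2 + x*(-21*n - 21)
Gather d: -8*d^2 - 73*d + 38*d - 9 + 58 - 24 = -8*d^2 - 35*d + 25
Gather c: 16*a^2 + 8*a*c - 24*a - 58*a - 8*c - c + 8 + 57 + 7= 16*a^2 - 82*a + c*(8*a - 9) + 72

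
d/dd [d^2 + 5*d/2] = 2*d + 5/2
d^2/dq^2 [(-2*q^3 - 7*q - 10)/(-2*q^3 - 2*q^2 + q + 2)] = 8*(-2*q^6 + 24*q^5 + 93*q^4 + 93*q^3 + 60*q^2 + 42*q + 9)/(8*q^9 + 24*q^8 + 12*q^7 - 40*q^6 - 54*q^5 + 6*q^4 + 47*q^3 + 18*q^2 - 12*q - 8)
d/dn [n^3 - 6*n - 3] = 3*n^2 - 6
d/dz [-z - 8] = -1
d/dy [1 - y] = -1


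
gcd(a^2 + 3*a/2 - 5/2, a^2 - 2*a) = 1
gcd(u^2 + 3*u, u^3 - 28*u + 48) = 1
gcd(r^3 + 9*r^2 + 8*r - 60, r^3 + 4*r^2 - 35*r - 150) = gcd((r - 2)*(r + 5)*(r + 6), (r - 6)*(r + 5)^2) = r + 5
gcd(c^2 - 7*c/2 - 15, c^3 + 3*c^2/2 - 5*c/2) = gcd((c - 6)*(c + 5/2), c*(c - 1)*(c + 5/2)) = c + 5/2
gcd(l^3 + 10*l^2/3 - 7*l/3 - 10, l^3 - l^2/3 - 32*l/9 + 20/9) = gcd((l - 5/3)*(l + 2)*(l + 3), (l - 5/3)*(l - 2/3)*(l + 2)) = l^2 + l/3 - 10/3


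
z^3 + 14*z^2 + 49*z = z*(z + 7)^2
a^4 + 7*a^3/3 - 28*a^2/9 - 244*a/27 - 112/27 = (a - 2)*(a + 2/3)*(a + 4/3)*(a + 7/3)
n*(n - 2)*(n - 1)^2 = n^4 - 4*n^3 + 5*n^2 - 2*n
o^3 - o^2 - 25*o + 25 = (o - 5)*(o - 1)*(o + 5)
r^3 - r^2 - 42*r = r*(r - 7)*(r + 6)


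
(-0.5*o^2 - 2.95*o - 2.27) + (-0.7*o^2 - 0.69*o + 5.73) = -1.2*o^2 - 3.64*o + 3.46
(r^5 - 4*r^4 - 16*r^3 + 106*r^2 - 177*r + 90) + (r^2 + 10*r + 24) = r^5 - 4*r^4 - 16*r^3 + 107*r^2 - 167*r + 114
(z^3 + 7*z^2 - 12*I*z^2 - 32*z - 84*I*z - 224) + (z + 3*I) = z^3 + 7*z^2 - 12*I*z^2 - 31*z - 84*I*z - 224 + 3*I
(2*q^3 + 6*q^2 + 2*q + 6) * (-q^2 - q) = -2*q^5 - 8*q^4 - 8*q^3 - 8*q^2 - 6*q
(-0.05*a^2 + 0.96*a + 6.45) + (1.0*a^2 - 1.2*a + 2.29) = 0.95*a^2 - 0.24*a + 8.74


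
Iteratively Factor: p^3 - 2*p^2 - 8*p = (p)*(p^2 - 2*p - 8) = p*(p + 2)*(p - 4)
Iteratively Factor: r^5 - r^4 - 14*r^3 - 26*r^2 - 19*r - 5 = (r + 1)*(r^4 - 2*r^3 - 12*r^2 - 14*r - 5) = (r + 1)^2*(r^3 - 3*r^2 - 9*r - 5) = (r - 5)*(r + 1)^2*(r^2 + 2*r + 1) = (r - 5)*(r + 1)^3*(r + 1)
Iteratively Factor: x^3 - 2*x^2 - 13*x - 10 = (x + 1)*(x^2 - 3*x - 10) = (x + 1)*(x + 2)*(x - 5)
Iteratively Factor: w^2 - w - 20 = (w - 5)*(w + 4)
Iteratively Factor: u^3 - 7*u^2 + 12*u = (u - 4)*(u^2 - 3*u) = u*(u - 4)*(u - 3)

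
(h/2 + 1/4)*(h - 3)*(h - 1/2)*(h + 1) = h^4/2 - h^3 - 13*h^2/8 + h/4 + 3/8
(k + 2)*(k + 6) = k^2 + 8*k + 12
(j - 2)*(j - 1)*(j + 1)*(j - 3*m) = j^4 - 3*j^3*m - 2*j^3 + 6*j^2*m - j^2 + 3*j*m + 2*j - 6*m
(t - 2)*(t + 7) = t^2 + 5*t - 14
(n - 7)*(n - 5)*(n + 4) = n^3 - 8*n^2 - 13*n + 140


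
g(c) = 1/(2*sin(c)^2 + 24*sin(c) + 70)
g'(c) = (-4*sin(c)*cos(c) - 24*cos(c))/(2*sin(c)^2 + 24*sin(c) + 70)^2 = -(sin(c) + 6)*cos(c)/(sin(c)^2 + 12*sin(c) + 35)^2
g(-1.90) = 0.02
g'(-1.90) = 0.00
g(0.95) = 0.01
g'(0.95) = -0.00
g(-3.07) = 0.01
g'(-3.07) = 0.01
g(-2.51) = 0.02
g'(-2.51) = 0.01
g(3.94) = 0.02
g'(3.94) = 0.01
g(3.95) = 0.02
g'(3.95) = 0.01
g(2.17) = 0.01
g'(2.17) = 0.00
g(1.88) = 0.01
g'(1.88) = 0.00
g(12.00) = 0.02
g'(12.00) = -0.00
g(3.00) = 0.01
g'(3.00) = 0.00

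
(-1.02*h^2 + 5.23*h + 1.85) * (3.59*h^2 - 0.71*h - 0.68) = -3.6618*h^4 + 19.4999*h^3 + 3.6218*h^2 - 4.8699*h - 1.258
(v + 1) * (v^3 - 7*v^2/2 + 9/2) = v^4 - 5*v^3/2 - 7*v^2/2 + 9*v/2 + 9/2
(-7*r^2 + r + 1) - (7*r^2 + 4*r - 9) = -14*r^2 - 3*r + 10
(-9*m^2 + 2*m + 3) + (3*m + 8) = -9*m^2 + 5*m + 11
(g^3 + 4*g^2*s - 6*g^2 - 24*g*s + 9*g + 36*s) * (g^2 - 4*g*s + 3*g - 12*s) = g^5 - 3*g^4 - 16*g^3*s^2 - 9*g^3 + 48*g^2*s^2 + 27*g^2 + 144*g*s^2 - 432*s^2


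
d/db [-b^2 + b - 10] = 1 - 2*b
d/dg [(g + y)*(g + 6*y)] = 2*g + 7*y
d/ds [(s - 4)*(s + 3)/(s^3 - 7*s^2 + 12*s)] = (-s^2 - 6*s + 9)/(s^2*(s^2 - 6*s + 9))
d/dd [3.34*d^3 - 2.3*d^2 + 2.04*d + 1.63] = 10.02*d^2 - 4.6*d + 2.04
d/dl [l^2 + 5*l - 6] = 2*l + 5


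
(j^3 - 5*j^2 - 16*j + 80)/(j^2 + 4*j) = j - 9 + 20/j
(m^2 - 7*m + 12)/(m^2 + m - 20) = (m - 3)/(m + 5)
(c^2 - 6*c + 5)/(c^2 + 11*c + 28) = (c^2 - 6*c + 5)/(c^2 + 11*c + 28)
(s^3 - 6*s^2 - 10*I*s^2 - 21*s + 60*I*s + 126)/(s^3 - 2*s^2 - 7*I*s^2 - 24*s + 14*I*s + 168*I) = (s - 3*I)/(s + 4)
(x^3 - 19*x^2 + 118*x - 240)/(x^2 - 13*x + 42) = (x^2 - 13*x + 40)/(x - 7)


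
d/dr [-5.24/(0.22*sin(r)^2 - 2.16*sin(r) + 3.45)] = (2.3056*sin(r) - 11.3184)*cos(r)/(0.22*sin(r)^2 - 2.16*sin(r) + 3.45)^2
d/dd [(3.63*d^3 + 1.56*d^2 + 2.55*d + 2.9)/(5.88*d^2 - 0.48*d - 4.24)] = (21.3444*d^4 - 3.4848*d^3 - 61.9164*d^2 - 47.3328*d - 9.42)/(34.5744*d^4 - 5.6448*d^3 - 49.632*d^2 + 4.0704*d + 17.9776)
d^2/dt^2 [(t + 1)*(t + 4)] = 2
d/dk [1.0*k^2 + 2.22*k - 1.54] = 2.0*k + 2.22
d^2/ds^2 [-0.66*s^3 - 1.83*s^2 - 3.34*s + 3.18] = -3.96*s - 3.66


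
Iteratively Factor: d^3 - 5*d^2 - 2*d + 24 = (d + 2)*(d^2 - 7*d + 12) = (d - 3)*(d + 2)*(d - 4)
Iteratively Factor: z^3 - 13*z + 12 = (z - 3)*(z^2 + 3*z - 4) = (z - 3)*(z - 1)*(z + 4)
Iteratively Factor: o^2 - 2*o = (o - 2)*(o)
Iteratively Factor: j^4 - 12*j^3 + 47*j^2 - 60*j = (j - 5)*(j^3 - 7*j^2 + 12*j) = j*(j - 5)*(j^2 - 7*j + 12) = j*(j - 5)*(j - 4)*(j - 3)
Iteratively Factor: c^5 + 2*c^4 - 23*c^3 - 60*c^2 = (c)*(c^4 + 2*c^3 - 23*c^2 - 60*c) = c*(c - 5)*(c^3 + 7*c^2 + 12*c) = c^2*(c - 5)*(c^2 + 7*c + 12) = c^2*(c - 5)*(c + 3)*(c + 4)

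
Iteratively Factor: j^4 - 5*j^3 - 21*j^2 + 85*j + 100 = (j - 5)*(j^3 - 21*j - 20) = (j - 5)^2*(j^2 + 5*j + 4) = (j - 5)^2*(j + 1)*(j + 4)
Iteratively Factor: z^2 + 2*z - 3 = (z + 3)*(z - 1)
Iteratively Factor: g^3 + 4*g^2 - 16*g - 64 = (g + 4)*(g^2 - 16) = (g + 4)^2*(g - 4)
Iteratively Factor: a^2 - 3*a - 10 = (a - 5)*(a + 2)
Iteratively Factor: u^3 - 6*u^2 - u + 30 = (u - 5)*(u^2 - u - 6) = (u - 5)*(u + 2)*(u - 3)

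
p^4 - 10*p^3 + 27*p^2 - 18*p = p*(p - 6)*(p - 3)*(p - 1)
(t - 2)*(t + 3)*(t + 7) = t^3 + 8*t^2 + t - 42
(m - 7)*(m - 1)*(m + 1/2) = m^3 - 15*m^2/2 + 3*m + 7/2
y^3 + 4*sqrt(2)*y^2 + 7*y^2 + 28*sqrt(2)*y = y*(y + 7)*(y + 4*sqrt(2))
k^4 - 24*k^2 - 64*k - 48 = (k - 6)*(k + 2)^3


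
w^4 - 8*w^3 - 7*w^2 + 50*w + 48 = (w - 8)*(w - 3)*(w + 1)*(w + 2)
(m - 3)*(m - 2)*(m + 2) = m^3 - 3*m^2 - 4*m + 12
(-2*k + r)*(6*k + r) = -12*k^2 + 4*k*r + r^2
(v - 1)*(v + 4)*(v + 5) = v^3 + 8*v^2 + 11*v - 20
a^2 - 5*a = a*(a - 5)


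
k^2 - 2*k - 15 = (k - 5)*(k + 3)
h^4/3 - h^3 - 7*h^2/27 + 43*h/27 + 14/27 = (h/3 + 1/3)*(h - 7/3)*(h - 2)*(h + 1/3)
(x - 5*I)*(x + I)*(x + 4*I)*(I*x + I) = I*x^4 + I*x^3 + 21*I*x^2 - 20*x + 21*I*x - 20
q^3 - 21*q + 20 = (q - 4)*(q - 1)*(q + 5)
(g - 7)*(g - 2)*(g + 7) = g^3 - 2*g^2 - 49*g + 98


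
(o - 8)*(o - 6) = o^2 - 14*o + 48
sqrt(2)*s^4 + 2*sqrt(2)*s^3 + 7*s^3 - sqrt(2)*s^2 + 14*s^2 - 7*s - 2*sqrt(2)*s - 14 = (s - 1)*(s + 2)*(s + 7*sqrt(2)/2)*(sqrt(2)*s + sqrt(2))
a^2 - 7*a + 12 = (a - 4)*(a - 3)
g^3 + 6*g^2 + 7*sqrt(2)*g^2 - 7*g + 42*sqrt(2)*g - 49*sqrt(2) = (g - 1)*(g + 7)*(g + 7*sqrt(2))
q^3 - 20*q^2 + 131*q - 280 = (q - 8)*(q - 7)*(q - 5)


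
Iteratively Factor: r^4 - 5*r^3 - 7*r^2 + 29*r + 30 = (r - 3)*(r^3 - 2*r^2 - 13*r - 10) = (r - 3)*(r + 1)*(r^2 - 3*r - 10) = (r - 3)*(r + 1)*(r + 2)*(r - 5)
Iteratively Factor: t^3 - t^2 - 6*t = (t - 3)*(t^2 + 2*t) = t*(t - 3)*(t + 2)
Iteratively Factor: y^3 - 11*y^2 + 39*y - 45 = (y - 3)*(y^2 - 8*y + 15) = (y - 5)*(y - 3)*(y - 3)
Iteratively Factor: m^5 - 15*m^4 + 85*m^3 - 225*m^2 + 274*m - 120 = (m - 1)*(m^4 - 14*m^3 + 71*m^2 - 154*m + 120) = (m - 4)*(m - 1)*(m^3 - 10*m^2 + 31*m - 30) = (m - 5)*(m - 4)*(m - 1)*(m^2 - 5*m + 6) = (m - 5)*(m - 4)*(m - 3)*(m - 1)*(m - 2)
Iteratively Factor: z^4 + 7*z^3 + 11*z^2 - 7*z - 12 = (z + 3)*(z^3 + 4*z^2 - z - 4) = (z + 1)*(z + 3)*(z^2 + 3*z - 4) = (z + 1)*(z + 3)*(z + 4)*(z - 1)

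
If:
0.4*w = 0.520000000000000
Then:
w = 1.30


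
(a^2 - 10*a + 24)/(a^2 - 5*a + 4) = (a - 6)/(a - 1)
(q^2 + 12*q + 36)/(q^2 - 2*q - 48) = (q + 6)/(q - 8)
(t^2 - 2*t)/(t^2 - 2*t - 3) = t*(2 - t)/(-t^2 + 2*t + 3)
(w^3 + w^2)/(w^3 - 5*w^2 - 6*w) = w/(w - 6)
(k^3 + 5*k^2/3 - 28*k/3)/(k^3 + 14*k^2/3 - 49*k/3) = (k + 4)/(k + 7)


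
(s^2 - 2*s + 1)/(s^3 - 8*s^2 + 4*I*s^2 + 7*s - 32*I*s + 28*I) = (s - 1)/(s^2 + s*(-7 + 4*I) - 28*I)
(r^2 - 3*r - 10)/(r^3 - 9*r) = (r^2 - 3*r - 10)/(r*(r^2 - 9))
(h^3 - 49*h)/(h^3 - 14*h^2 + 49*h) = (h + 7)/(h - 7)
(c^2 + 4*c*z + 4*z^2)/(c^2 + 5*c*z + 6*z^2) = (c + 2*z)/(c + 3*z)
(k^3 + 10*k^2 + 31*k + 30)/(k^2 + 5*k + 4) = (k^3 + 10*k^2 + 31*k + 30)/(k^2 + 5*k + 4)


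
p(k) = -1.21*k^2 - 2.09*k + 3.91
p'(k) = -2.42*k - 2.09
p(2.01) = -5.18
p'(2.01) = -6.95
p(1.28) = -0.75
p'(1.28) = -5.19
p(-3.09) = -1.19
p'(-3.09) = 5.39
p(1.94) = -4.70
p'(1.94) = -6.78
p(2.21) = -6.62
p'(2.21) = -7.44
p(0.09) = 3.71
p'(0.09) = -2.31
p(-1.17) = 4.70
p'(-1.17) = 0.74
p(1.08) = 0.24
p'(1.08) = -4.70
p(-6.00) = -27.11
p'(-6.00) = 12.43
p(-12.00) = -145.25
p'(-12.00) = 26.95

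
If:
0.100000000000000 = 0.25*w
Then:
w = 0.40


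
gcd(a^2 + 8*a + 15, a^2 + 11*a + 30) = a + 5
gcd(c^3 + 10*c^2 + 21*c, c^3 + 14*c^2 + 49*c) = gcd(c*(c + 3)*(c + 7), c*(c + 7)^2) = c^2 + 7*c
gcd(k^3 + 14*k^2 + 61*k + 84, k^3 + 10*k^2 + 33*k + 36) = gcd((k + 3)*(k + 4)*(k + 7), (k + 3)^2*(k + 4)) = k^2 + 7*k + 12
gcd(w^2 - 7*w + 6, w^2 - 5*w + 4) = w - 1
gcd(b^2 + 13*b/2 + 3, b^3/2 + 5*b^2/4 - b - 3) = 1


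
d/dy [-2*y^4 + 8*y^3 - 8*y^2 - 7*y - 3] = -8*y^3 + 24*y^2 - 16*y - 7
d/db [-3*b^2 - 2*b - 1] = -6*b - 2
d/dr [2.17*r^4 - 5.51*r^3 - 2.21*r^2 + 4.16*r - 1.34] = 8.68*r^3 - 16.53*r^2 - 4.42*r + 4.16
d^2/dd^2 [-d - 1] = 0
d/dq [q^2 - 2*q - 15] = 2*q - 2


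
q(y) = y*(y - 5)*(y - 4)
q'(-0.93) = 39.33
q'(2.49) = -6.22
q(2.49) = 9.44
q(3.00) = 6.00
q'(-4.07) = 142.95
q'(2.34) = -5.69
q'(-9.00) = 425.00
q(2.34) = 10.33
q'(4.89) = 3.72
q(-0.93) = -27.19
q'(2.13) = -4.73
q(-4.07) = -297.90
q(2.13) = 11.43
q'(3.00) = -7.00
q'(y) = y*(y - 5) + y*(y - 4) + (y - 5)*(y - 4) = 3*y^2 - 18*y + 20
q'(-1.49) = 53.48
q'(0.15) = 17.37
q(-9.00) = -1638.00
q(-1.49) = -53.09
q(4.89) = -0.48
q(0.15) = 2.80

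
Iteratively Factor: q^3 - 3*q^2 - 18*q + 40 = (q + 4)*(q^2 - 7*q + 10) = (q - 5)*(q + 4)*(q - 2)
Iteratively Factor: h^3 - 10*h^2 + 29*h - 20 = (h - 5)*(h^2 - 5*h + 4) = (h - 5)*(h - 4)*(h - 1)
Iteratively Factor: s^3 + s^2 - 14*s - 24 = (s - 4)*(s^2 + 5*s + 6) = (s - 4)*(s + 3)*(s + 2)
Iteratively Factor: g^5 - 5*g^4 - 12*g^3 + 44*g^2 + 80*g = (g - 5)*(g^4 - 12*g^2 - 16*g) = (g - 5)*(g + 2)*(g^3 - 2*g^2 - 8*g) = (g - 5)*(g + 2)^2*(g^2 - 4*g) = g*(g - 5)*(g + 2)^2*(g - 4)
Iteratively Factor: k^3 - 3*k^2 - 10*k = (k + 2)*(k^2 - 5*k) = k*(k + 2)*(k - 5)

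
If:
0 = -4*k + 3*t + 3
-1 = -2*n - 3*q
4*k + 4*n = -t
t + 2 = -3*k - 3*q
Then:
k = -3/14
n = 15/28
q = -1/42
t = -9/7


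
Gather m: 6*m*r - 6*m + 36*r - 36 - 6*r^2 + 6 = m*(6*r - 6) - 6*r^2 + 36*r - 30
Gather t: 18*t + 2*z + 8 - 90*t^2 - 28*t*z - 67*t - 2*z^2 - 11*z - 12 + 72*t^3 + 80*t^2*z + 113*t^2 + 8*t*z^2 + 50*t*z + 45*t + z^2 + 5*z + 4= 72*t^3 + t^2*(80*z + 23) + t*(8*z^2 + 22*z - 4) - z^2 - 4*z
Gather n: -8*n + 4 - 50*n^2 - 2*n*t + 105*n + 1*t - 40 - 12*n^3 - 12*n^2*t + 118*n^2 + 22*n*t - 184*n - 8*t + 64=-12*n^3 + n^2*(68 - 12*t) + n*(20*t - 87) - 7*t + 28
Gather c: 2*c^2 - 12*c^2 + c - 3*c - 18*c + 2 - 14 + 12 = -10*c^2 - 20*c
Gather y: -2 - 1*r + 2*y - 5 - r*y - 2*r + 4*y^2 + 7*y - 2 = -3*r + 4*y^2 + y*(9 - r) - 9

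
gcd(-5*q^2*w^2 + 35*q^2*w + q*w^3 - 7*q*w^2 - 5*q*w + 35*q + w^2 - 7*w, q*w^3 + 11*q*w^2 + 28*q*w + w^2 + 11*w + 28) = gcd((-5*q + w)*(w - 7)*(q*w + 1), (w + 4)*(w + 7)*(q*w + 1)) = q*w + 1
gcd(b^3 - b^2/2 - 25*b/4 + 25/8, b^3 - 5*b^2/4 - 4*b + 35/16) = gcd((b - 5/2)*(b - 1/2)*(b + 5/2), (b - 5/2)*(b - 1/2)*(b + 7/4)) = b^2 - 3*b + 5/4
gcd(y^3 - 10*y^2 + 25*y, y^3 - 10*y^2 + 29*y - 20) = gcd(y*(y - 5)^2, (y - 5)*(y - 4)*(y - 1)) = y - 5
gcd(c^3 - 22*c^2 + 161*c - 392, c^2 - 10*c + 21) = c - 7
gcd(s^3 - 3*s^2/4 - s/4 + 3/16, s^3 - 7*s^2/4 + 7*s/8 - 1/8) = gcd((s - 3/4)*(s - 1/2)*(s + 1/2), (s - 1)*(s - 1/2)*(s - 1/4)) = s - 1/2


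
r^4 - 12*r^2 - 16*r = r*(r - 4)*(r + 2)^2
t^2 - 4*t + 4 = (t - 2)^2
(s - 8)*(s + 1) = s^2 - 7*s - 8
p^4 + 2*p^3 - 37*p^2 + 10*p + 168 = (p - 4)*(p - 3)*(p + 2)*(p + 7)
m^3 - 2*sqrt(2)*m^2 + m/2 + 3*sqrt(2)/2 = (m - 3*sqrt(2)/2)*(m - sqrt(2))*(m + sqrt(2)/2)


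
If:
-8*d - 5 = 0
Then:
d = -5/8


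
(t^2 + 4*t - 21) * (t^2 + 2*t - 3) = t^4 + 6*t^3 - 16*t^2 - 54*t + 63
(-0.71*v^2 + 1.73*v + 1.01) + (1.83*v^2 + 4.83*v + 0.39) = 1.12*v^2 + 6.56*v + 1.4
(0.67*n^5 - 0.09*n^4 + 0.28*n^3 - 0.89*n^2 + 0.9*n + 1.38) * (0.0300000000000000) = 0.0201*n^5 - 0.0027*n^4 + 0.0084*n^3 - 0.0267*n^2 + 0.027*n + 0.0414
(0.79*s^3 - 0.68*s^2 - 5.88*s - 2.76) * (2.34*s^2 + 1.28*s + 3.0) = 1.8486*s^5 - 0.58*s^4 - 12.2596*s^3 - 16.0248*s^2 - 21.1728*s - 8.28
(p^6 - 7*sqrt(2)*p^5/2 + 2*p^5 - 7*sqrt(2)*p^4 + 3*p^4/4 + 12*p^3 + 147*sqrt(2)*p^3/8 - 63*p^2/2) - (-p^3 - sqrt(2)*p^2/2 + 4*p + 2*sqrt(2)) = p^6 - 7*sqrt(2)*p^5/2 + 2*p^5 - 7*sqrt(2)*p^4 + 3*p^4/4 + 13*p^3 + 147*sqrt(2)*p^3/8 - 63*p^2/2 + sqrt(2)*p^2/2 - 4*p - 2*sqrt(2)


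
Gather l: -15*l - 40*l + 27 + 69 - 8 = 88 - 55*l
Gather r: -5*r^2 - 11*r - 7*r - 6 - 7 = -5*r^2 - 18*r - 13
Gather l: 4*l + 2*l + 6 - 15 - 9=6*l - 18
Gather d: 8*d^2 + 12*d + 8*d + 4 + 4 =8*d^2 + 20*d + 8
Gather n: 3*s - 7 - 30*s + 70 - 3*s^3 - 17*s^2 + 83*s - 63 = -3*s^3 - 17*s^2 + 56*s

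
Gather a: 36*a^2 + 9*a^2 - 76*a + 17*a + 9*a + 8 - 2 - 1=45*a^2 - 50*a + 5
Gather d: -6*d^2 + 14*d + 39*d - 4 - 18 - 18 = -6*d^2 + 53*d - 40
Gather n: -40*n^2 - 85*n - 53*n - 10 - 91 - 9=-40*n^2 - 138*n - 110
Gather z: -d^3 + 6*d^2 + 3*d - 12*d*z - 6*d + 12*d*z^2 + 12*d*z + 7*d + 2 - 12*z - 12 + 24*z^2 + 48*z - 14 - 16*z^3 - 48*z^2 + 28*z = -d^3 + 6*d^2 + 4*d - 16*z^3 + z^2*(12*d - 24) + 64*z - 24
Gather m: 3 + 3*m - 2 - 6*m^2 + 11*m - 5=-6*m^2 + 14*m - 4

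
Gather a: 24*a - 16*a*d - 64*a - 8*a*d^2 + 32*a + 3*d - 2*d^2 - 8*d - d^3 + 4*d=a*(-8*d^2 - 16*d - 8) - d^3 - 2*d^2 - d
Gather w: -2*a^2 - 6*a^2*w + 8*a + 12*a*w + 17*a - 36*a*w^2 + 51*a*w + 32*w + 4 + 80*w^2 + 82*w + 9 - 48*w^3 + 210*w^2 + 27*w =-2*a^2 + 25*a - 48*w^3 + w^2*(290 - 36*a) + w*(-6*a^2 + 63*a + 141) + 13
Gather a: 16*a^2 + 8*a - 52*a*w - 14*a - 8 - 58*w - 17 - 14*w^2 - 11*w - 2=16*a^2 + a*(-52*w - 6) - 14*w^2 - 69*w - 27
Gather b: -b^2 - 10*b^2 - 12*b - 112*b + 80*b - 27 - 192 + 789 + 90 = -11*b^2 - 44*b + 660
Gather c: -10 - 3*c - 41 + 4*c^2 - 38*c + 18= 4*c^2 - 41*c - 33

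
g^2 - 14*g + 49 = (g - 7)^2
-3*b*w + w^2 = w*(-3*b + w)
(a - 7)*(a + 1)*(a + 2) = a^3 - 4*a^2 - 19*a - 14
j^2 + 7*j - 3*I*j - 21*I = (j + 7)*(j - 3*I)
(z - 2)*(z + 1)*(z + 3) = z^3 + 2*z^2 - 5*z - 6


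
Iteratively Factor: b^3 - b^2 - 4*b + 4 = (b - 2)*(b^2 + b - 2) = (b - 2)*(b + 2)*(b - 1)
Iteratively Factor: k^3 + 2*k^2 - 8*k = (k + 4)*(k^2 - 2*k) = k*(k + 4)*(k - 2)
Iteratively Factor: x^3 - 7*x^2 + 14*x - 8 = (x - 1)*(x^2 - 6*x + 8) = (x - 4)*(x - 1)*(x - 2)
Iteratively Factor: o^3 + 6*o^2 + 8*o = (o + 4)*(o^2 + 2*o) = (o + 2)*(o + 4)*(o)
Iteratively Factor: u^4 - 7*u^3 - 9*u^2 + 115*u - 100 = (u - 5)*(u^3 - 2*u^2 - 19*u + 20) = (u - 5)*(u + 4)*(u^2 - 6*u + 5) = (u - 5)^2*(u + 4)*(u - 1)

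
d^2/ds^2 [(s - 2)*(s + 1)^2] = 6*s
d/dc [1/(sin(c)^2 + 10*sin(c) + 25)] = -2*cos(c)/(sin(c) + 5)^3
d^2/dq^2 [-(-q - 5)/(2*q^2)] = (q + 15)/q^4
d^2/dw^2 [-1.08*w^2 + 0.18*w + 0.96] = -2.16000000000000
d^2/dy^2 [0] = 0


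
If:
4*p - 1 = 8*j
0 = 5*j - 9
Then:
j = 9/5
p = 77/20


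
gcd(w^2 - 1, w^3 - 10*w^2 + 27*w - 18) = w - 1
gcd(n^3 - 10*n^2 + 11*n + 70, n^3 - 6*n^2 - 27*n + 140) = n - 7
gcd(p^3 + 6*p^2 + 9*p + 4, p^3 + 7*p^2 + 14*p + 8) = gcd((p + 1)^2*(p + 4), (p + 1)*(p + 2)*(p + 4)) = p^2 + 5*p + 4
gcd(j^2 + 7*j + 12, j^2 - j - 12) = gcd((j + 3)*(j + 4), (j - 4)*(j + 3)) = j + 3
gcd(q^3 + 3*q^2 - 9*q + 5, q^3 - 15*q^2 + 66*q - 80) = 1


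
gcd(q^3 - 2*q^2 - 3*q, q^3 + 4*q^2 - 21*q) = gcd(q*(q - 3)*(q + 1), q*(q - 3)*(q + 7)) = q^2 - 3*q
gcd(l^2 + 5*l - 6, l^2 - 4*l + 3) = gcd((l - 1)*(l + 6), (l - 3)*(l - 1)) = l - 1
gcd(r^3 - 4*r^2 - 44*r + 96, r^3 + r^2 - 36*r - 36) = r + 6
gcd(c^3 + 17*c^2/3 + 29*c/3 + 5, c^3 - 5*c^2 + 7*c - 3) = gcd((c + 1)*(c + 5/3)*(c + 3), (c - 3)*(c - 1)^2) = 1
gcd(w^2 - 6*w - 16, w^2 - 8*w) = w - 8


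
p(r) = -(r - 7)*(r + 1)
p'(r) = 6 - 2*r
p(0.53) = 9.90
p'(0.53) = 4.94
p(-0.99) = 0.08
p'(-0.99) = 7.98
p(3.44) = 15.81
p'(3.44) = -0.88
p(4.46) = 13.87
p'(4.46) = -2.92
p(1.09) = 12.35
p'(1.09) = 3.82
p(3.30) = 15.91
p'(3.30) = -0.60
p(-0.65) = 2.68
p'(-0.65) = 7.30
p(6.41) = 4.37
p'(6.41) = -6.82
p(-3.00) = -20.00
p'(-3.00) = 12.00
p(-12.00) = -209.00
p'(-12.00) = 30.00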